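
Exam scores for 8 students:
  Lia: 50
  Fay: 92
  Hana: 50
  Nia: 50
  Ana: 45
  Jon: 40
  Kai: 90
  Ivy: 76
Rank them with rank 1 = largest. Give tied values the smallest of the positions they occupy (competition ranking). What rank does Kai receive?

2

Sorted (descending): 92, 90, 76, 50, 50, 50, 45, 40
The 3 values of 50 occupy positions 4–6 → each gets rank 4.
Kai has value 90 → rank 2.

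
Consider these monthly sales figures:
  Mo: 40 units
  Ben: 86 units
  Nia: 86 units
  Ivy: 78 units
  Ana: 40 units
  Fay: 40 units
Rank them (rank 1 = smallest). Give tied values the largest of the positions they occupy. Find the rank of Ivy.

Sorted (ascending): 40, 40, 40, 78, 86, 86
The 3 values of 40 occupy positions 1–3 → each gets rank 3.
The 2 values of 86 occupy positions 5–6 → each gets rank 6.
Ivy has value 78 units → rank 4.

4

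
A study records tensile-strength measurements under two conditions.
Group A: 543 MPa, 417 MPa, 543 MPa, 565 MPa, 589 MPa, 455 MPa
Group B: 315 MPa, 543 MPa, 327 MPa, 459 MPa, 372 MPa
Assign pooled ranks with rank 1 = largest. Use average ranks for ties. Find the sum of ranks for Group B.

40

Sorted (descending): 589, 565, 543, 543, 543, 459, 455, 417, 372, 327, 315
The 3 values of 543 occupy positions 3–5 → average rank 4.
Group B values → pooled ranks: 315→11, 543→4, 327→10, 459→6, 372→9
Rank sum = 11 + 4 + 10 + 6 + 9 = 40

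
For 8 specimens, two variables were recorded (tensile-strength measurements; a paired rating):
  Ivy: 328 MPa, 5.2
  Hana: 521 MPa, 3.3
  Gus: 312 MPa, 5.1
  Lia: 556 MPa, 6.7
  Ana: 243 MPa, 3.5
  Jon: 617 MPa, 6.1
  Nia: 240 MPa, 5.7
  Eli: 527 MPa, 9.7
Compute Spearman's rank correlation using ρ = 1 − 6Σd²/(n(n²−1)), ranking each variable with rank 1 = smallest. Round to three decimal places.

Ranks of variable 1: 4, 5, 3, 7, 2, 8, 1, 6
Ranks of variable 2: 4, 1, 3, 7, 2, 6, 5, 8
d = r₁ − r₂: 0, 4, 0, 0, 0, 2, -4, -2
d²: 0, 16, 0, 0, 0, 4, 16, 4; Σd² = 40
ρ = 1 − 6·40/(8·63) = 1 − 240/504 = 0.524

0.524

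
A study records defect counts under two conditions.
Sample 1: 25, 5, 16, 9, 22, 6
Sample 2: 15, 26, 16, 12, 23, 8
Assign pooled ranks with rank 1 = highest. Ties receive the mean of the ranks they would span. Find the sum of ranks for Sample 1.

Sorted (descending): 26, 25, 23, 22, 16, 16, 15, 12, 9, 8, 6, 5
The 2 values of 16 occupy positions 5–6 → average rank (5+6)/2 = 5.5.
Sample 1 values → pooled ranks: 25→2, 5→12, 16→5.5, 9→9, 22→4, 6→11
Rank sum = 2 + 12 + 5.5 + 9 + 4 + 11 = 43.5

43.5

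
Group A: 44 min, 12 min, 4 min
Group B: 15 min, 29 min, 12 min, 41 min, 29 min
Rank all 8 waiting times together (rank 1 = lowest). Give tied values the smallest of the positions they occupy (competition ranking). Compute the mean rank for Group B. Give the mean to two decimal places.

4.60

Sorted (ascending): 4, 12, 12, 15, 29, 29, 41, 44
The 2 values of 12 occupy positions 2–3 → each gets rank 2.
The 2 values of 29 occupy positions 5–6 → each gets rank 5.
Group B values → pooled ranks: 15→4, 29→5, 12→2, 41→7, 29→5
Mean rank = (4 + 5 + 2 + 7 + 5) / 5 = 4.60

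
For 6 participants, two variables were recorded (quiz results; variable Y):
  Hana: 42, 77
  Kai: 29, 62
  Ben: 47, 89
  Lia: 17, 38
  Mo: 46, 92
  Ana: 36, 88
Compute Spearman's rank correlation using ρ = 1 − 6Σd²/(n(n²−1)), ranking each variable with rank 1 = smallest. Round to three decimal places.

0.886

Ranks of variable 1: 4, 2, 6, 1, 5, 3
Ranks of variable 2: 3, 2, 5, 1, 6, 4
d = r₁ − r₂: 1, 0, 1, 0, -1, -1
d²: 1, 0, 1, 0, 1, 1; Σd² = 4
ρ = 1 − 6·4/(6·35) = 1 − 24/210 = 0.886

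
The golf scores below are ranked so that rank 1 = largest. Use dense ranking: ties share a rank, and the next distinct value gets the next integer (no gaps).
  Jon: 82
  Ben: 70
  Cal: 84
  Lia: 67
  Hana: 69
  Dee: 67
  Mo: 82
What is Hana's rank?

4

Sorted (descending): 84, 82, 82, 70, 69, 67, 67
The 2 values of 82 share dense rank 2.
The 2 values of 67 share dense rank 5.
Remaining distinct values take the next consecutive integers.
Hana has value 69 → rank 4.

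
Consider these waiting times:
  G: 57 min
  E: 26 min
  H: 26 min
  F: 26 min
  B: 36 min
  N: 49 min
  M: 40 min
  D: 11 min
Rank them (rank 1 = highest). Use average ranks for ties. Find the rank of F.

Sorted (descending): 57, 49, 40, 36, 26, 26, 26, 11
The 3 values of 26 occupy positions 5–7 → average rank 6.
F has value 26 min → rank 6.

6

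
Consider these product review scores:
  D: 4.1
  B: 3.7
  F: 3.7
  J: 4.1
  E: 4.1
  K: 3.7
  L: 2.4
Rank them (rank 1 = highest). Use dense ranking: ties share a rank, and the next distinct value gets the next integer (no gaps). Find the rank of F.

2

Sorted (descending): 4.1, 4.1, 4.1, 3.7, 3.7, 3.7, 2.4
The 3 values of 4.1 share dense rank 1.
The 3 values of 3.7 share dense rank 2.
Remaining distinct values take the next consecutive integers.
F has value 3.7 → rank 2.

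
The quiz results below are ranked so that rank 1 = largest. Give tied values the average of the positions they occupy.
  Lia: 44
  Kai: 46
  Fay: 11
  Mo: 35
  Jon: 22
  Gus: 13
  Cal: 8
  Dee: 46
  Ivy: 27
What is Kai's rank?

1.5

Sorted (descending): 46, 46, 44, 35, 27, 22, 13, 11, 8
The 2 values of 46 occupy positions 1–2 → average rank (1+2)/2 = 1.5.
Kai has value 46 → rank 1.5.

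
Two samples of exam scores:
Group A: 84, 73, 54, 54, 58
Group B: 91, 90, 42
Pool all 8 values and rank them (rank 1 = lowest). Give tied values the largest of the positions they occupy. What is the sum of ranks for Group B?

Sorted (ascending): 42, 54, 54, 58, 73, 84, 90, 91
The 2 values of 54 occupy positions 2–3 → each gets rank 3.
Group B values → pooled ranks: 91→8, 90→7, 42→1
Rank sum = 8 + 7 + 1 = 16

16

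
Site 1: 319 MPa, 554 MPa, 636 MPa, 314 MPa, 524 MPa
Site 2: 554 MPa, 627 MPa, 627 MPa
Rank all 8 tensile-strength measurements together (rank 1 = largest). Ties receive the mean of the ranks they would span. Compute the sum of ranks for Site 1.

26.5

Sorted (descending): 636, 627, 627, 554, 554, 524, 319, 314
The 2 values of 627 occupy positions 2–3 → average rank (2+3)/2 = 2.5.
The 2 values of 554 occupy positions 4–5 → average rank (4+5)/2 = 4.5.
Site 1 values → pooled ranks: 319→7, 554→4.5, 636→1, 314→8, 524→6
Rank sum = 7 + 4.5 + 1 + 8 + 6 = 26.5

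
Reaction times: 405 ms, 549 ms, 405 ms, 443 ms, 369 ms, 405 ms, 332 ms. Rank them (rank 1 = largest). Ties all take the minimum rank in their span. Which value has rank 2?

443

Sorted (descending): 549, 443, 405, 405, 405, 369, 332
The 3 values of 405 occupy positions 3–5 → each gets rank 3.
Rank 2 → value 443.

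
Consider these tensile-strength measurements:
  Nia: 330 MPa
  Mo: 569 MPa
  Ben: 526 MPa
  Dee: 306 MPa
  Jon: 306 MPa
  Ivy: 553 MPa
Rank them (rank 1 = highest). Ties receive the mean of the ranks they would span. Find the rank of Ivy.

Sorted (descending): 569, 553, 526, 330, 306, 306
The 2 values of 306 occupy positions 5–6 → average rank (5+6)/2 = 5.5.
Ivy has value 553 MPa → rank 2.

2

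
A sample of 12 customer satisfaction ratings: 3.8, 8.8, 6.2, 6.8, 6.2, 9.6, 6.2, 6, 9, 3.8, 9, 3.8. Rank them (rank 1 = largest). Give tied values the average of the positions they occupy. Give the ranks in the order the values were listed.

Sorted (descending): 9.6, 9, 9, 8.8, 6.8, 6.2, 6.2, 6.2, 6, 3.8, 3.8, 3.8
The 2 values of 9 occupy positions 2–3 → average rank (2+3)/2 = 2.5.
The 3 values of 6.2 occupy positions 6–8 → average rank 7.
The 3 values of 3.8 occupy positions 10–12 → average rank 11.

11, 4, 7, 5, 7, 1, 7, 9, 2.5, 11, 2.5, 11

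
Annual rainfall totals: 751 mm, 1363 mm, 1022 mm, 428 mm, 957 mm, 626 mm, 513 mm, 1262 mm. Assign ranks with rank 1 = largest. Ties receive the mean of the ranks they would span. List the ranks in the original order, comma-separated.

5, 1, 3, 8, 4, 6, 7, 2

Sorted (descending): 1363, 1262, 1022, 957, 751, 626, 513, 428
No ties — each value takes its position as its rank.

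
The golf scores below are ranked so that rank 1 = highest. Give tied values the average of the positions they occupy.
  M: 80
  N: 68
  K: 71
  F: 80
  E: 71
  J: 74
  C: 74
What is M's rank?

Sorted (descending): 80, 80, 74, 74, 71, 71, 68
The 2 values of 80 occupy positions 1–2 → average rank (1+2)/2 = 1.5.
The 2 values of 74 occupy positions 3–4 → average rank (3+4)/2 = 3.5.
The 2 values of 71 occupy positions 5–6 → average rank (5+6)/2 = 5.5.
M has value 80 → rank 1.5.

1.5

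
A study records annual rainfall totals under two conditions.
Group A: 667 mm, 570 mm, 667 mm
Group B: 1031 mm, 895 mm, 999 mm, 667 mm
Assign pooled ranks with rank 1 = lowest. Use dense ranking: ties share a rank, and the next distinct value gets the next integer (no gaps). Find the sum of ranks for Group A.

5

Sorted (ascending): 570, 667, 667, 667, 895, 999, 1031
The 3 values of 667 share dense rank 2.
Remaining distinct values take the next consecutive integers.
Group A values → pooled ranks: 667→2, 570→1, 667→2
Rank sum = 2 + 1 + 2 = 5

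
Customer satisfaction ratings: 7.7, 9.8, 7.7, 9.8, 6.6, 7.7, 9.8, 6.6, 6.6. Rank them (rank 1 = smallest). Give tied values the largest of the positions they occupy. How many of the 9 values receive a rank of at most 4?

3

Sorted (ascending): 6.6, 6.6, 6.6, 7.7, 7.7, 7.7, 9.8, 9.8, 9.8
The 3 values of 6.6 occupy positions 1–3 → each gets rank 3.
The 3 values of 7.7 occupy positions 4–6 → each gets rank 6.
The 3 values of 9.8 occupy positions 7–9 → each gets rank 9.
Ranks ≤ 4: {3, 3, 3} → 3 values.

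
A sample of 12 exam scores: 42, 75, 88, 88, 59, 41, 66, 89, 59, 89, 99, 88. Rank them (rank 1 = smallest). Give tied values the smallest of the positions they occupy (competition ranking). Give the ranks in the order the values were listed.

2, 6, 7, 7, 3, 1, 5, 10, 3, 10, 12, 7

Sorted (ascending): 41, 42, 59, 59, 66, 75, 88, 88, 88, 89, 89, 99
The 2 values of 59 occupy positions 3–4 → each gets rank 3.
The 3 values of 88 occupy positions 7–9 → each gets rank 7.
The 2 values of 89 occupy positions 10–11 → each gets rank 10.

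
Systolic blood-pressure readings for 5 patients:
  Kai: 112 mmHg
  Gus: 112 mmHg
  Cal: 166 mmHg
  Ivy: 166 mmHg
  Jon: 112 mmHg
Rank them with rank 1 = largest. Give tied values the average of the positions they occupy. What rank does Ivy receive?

1.5

Sorted (descending): 166, 166, 112, 112, 112
The 2 values of 166 occupy positions 1–2 → average rank (1+2)/2 = 1.5.
The 3 values of 112 occupy positions 3–5 → average rank 4.
Ivy has value 166 mmHg → rank 1.5.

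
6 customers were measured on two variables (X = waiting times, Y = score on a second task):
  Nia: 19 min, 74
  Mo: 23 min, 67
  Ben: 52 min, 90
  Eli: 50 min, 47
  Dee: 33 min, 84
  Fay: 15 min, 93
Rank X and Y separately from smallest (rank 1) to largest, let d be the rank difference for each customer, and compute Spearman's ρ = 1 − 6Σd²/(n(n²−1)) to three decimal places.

-0.257

Ranks of variable 1: 2, 3, 6, 5, 4, 1
Ranks of variable 2: 3, 2, 5, 1, 4, 6
d = r₁ − r₂: -1, 1, 1, 4, 0, -5
d²: 1, 1, 1, 16, 0, 25; Σd² = 44
ρ = 1 − 6·44/(6·35) = 1 − 264/210 = -0.257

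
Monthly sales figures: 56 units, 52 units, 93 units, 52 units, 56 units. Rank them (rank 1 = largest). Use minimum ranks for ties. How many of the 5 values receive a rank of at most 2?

3

Sorted (descending): 93, 56, 56, 52, 52
The 2 values of 56 occupy positions 2–3 → each gets rank 2.
The 2 values of 52 occupy positions 4–5 → each gets rank 4.
Ranks ≤ 2: {1, 2, 2} → 3 values.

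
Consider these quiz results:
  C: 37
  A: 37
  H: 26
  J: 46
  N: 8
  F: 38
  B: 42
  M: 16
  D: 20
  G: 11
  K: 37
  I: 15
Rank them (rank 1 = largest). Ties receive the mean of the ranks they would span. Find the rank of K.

5

Sorted (descending): 46, 42, 38, 37, 37, 37, 26, 20, 16, 15, 11, 8
The 3 values of 37 occupy positions 4–6 → average rank 5.
K has value 37 → rank 5.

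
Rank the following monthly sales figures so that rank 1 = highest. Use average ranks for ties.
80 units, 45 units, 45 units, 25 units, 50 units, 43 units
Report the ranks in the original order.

1, 3.5, 3.5, 6, 2, 5

Sorted (descending): 80, 50, 45, 45, 43, 25
The 2 values of 45 occupy positions 3–4 → average rank (3+4)/2 = 3.5.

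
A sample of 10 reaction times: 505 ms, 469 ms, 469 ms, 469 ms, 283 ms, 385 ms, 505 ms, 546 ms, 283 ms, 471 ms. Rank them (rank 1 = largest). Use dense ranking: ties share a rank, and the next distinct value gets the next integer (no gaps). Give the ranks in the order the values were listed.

2, 4, 4, 4, 6, 5, 2, 1, 6, 3

Sorted (descending): 546, 505, 505, 471, 469, 469, 469, 385, 283, 283
The 2 values of 505 share dense rank 2.
The 3 values of 469 share dense rank 4.
The 2 values of 283 share dense rank 6.
Remaining distinct values take the next consecutive integers.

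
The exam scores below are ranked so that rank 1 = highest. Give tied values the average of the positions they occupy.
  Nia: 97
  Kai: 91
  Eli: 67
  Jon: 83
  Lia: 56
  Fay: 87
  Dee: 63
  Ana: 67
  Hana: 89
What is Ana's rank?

6.5

Sorted (descending): 97, 91, 89, 87, 83, 67, 67, 63, 56
The 2 values of 67 occupy positions 6–7 → average rank (6+7)/2 = 6.5.
Ana has value 67 → rank 6.5.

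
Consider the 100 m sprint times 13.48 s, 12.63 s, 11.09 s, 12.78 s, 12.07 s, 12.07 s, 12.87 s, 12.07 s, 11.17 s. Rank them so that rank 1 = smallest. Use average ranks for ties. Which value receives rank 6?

12.63

Sorted (ascending): 11.09, 11.17, 12.07, 12.07, 12.07, 12.63, 12.78, 12.87, 13.48
The 3 values of 12.07 occupy positions 3–5 → average rank 4.
Rank 6 → value 12.63.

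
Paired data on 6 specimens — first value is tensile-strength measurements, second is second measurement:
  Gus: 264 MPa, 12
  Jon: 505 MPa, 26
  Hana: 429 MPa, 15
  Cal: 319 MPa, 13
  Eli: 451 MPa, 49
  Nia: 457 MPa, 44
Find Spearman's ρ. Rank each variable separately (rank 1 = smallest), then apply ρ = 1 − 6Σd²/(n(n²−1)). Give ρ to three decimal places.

0.771

Ranks of variable 1: 1, 6, 3, 2, 4, 5
Ranks of variable 2: 1, 4, 3, 2, 6, 5
d = r₁ − r₂: 0, 2, 0, 0, -2, 0
d²: 0, 4, 0, 0, 4, 0; Σd² = 8
ρ = 1 − 6·8/(6·35) = 1 − 48/210 = 0.771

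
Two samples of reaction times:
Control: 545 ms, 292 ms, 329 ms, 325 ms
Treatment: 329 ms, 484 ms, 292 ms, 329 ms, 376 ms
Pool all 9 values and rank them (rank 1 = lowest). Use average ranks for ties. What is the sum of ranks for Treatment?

26.5

Sorted (ascending): 292, 292, 325, 329, 329, 329, 376, 484, 545
The 2 values of 292 occupy positions 1–2 → average rank (1+2)/2 = 1.5.
The 3 values of 329 occupy positions 4–6 → average rank 5.
Treatment values → pooled ranks: 329→5, 484→8, 292→1.5, 329→5, 376→7
Rank sum = 5 + 8 + 1.5 + 5 + 7 = 26.5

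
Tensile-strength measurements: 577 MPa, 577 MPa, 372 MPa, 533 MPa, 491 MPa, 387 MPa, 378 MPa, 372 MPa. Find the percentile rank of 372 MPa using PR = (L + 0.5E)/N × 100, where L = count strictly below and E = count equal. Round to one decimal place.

12.5

N = 8.
Strictly below 372: 0. Equal to 372: 2.
PR = (0 + 0.5·2)/8 × 100 = 12.5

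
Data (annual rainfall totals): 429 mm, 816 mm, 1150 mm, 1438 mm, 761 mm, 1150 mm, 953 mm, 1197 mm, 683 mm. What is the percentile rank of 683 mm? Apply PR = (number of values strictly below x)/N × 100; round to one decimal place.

N = 9.
Strictly below 683: 1. Equal to 683: 1.
PR = 1/9 × 100 = 11.1

11.1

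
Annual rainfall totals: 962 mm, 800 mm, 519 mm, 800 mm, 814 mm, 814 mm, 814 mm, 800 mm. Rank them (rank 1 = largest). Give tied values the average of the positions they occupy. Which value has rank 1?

Sorted (descending): 962, 814, 814, 814, 800, 800, 800, 519
The 3 values of 814 occupy positions 2–4 → average rank 3.
The 3 values of 800 occupy positions 5–7 → average rank 6.
Rank 1 → value 962.

962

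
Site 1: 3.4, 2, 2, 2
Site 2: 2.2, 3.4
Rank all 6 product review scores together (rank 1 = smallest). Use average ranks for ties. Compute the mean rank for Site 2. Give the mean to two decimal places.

4.75

Sorted (ascending): 2, 2, 2, 2.2, 3.4, 3.4
The 3 values of 2 occupy positions 1–3 → average rank 2.
The 2 values of 3.4 occupy positions 5–6 → average rank (5+6)/2 = 5.5.
Site 2 values → pooled ranks: 2.2→4, 3.4→5.5
Mean rank = (4 + 5.5) / 2 = 4.75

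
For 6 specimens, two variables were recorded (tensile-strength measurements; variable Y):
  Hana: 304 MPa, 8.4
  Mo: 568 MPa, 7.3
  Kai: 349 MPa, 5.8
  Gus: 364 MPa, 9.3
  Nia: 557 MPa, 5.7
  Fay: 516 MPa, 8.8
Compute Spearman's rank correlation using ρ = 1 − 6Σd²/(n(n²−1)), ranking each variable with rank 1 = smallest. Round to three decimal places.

-0.257

Ranks of variable 1: 1, 6, 2, 3, 5, 4
Ranks of variable 2: 4, 3, 2, 6, 1, 5
d = r₁ − r₂: -3, 3, 0, -3, 4, -1
d²: 9, 9, 0, 9, 16, 1; Σd² = 44
ρ = 1 − 6·44/(6·35) = 1 − 264/210 = -0.257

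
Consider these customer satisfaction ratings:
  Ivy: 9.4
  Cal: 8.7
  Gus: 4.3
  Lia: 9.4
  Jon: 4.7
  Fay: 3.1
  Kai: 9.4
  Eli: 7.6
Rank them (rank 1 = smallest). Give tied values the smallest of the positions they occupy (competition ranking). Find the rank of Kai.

6

Sorted (ascending): 3.1, 4.3, 4.7, 7.6, 8.7, 9.4, 9.4, 9.4
The 3 values of 9.4 occupy positions 6–8 → each gets rank 6.
Kai has value 9.4 → rank 6.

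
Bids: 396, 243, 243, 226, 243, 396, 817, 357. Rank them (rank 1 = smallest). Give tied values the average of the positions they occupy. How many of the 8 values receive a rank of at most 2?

1

Sorted (ascending): 226, 243, 243, 243, 357, 396, 396, 817
The 3 values of 243 occupy positions 2–4 → average rank 3.
The 2 values of 396 occupy positions 6–7 → average rank (6+7)/2 = 6.5.
Ranks ≤ 2: {1} → 1 value.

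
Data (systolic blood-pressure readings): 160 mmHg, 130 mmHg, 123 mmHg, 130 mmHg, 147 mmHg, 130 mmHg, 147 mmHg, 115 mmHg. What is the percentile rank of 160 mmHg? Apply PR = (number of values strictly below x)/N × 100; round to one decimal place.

N = 8.
Strictly below 160: 7. Equal to 160: 1.
PR = 7/8 × 100 = 87.5

87.5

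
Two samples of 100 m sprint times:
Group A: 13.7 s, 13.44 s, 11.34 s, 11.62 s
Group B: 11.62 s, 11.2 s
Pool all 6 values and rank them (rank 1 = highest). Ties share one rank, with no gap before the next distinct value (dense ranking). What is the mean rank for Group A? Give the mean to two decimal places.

2.50

Sorted (descending): 13.7, 13.44, 11.62, 11.62, 11.34, 11.2
The 2 values of 11.62 share dense rank 3.
Remaining distinct values take the next consecutive integers.
Group A values → pooled ranks: 13.7→1, 13.44→2, 11.34→4, 11.62→3
Mean rank = (1 + 2 + 4 + 3) / 4 = 2.50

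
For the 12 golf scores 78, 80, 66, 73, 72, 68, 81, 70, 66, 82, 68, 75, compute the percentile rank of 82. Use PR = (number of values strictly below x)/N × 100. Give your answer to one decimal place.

N = 12.
Strictly below 82: 11. Equal to 82: 1.
PR = 11/12 × 100 = 91.7

91.7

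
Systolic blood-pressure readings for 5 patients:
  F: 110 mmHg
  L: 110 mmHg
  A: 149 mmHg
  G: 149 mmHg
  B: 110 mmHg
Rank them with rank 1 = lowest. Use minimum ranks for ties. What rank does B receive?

1

Sorted (ascending): 110, 110, 110, 149, 149
The 3 values of 110 occupy positions 1–3 → each gets rank 1.
The 2 values of 149 occupy positions 4–5 → each gets rank 4.
B has value 110 mmHg → rank 1.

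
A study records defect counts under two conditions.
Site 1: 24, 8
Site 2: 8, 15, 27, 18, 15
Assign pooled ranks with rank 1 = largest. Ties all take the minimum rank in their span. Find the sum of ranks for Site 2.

18

Sorted (descending): 27, 24, 18, 15, 15, 8, 8
The 2 values of 15 occupy positions 4–5 → each gets rank 4.
The 2 values of 8 occupy positions 6–7 → each gets rank 6.
Site 2 values → pooled ranks: 8→6, 15→4, 27→1, 18→3, 15→4
Rank sum = 6 + 4 + 1 + 3 + 4 = 18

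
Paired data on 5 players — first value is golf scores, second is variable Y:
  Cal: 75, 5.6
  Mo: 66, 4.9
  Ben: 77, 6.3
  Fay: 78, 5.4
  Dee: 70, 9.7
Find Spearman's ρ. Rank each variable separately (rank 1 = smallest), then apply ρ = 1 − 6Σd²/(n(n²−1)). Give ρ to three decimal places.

Ranks of variable 1: 3, 1, 4, 5, 2
Ranks of variable 2: 3, 1, 4, 2, 5
d = r₁ − r₂: 0, 0, 0, 3, -3
d²: 0, 0, 0, 9, 9; Σd² = 18
ρ = 1 − 6·18/(5·24) = 1 − 108/120 = 0.100

0.100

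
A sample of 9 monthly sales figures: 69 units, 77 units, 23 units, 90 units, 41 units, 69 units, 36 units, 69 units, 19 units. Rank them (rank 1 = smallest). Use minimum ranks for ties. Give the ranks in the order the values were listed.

Sorted (ascending): 19, 23, 36, 41, 69, 69, 69, 77, 90
The 3 values of 69 occupy positions 5–7 → each gets rank 5.

5, 8, 2, 9, 4, 5, 3, 5, 1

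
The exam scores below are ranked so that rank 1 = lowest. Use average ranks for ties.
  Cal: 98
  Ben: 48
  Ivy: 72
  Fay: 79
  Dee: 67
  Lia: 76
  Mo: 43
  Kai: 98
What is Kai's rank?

7.5

Sorted (ascending): 43, 48, 67, 72, 76, 79, 98, 98
The 2 values of 98 occupy positions 7–8 → average rank (7+8)/2 = 7.5.
Kai has value 98 → rank 7.5.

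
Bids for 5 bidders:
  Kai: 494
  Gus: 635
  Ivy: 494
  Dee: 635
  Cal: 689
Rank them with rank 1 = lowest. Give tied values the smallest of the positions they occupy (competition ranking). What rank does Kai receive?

1

Sorted (ascending): 494, 494, 635, 635, 689
The 2 values of 494 occupy positions 1–2 → each gets rank 1.
The 2 values of 635 occupy positions 3–4 → each gets rank 3.
Kai has value 494 → rank 1.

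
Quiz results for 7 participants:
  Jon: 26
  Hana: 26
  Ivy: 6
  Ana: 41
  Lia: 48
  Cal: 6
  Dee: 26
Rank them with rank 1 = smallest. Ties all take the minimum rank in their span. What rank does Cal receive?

Sorted (ascending): 6, 6, 26, 26, 26, 41, 48
The 2 values of 6 occupy positions 1–2 → each gets rank 1.
The 3 values of 26 occupy positions 3–5 → each gets rank 3.
Cal has value 6 → rank 1.

1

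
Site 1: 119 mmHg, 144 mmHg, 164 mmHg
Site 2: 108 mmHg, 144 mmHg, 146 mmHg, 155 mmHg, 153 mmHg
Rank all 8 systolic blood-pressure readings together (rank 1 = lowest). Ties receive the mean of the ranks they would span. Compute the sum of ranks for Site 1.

13.5

Sorted (ascending): 108, 119, 144, 144, 146, 153, 155, 164
The 2 values of 144 occupy positions 3–4 → average rank (3+4)/2 = 3.5.
Site 1 values → pooled ranks: 119→2, 144→3.5, 164→8
Rank sum = 2 + 3.5 + 8 = 13.5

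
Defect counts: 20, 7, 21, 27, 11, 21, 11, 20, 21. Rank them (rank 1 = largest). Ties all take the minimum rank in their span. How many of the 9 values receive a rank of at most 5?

6

Sorted (descending): 27, 21, 21, 21, 20, 20, 11, 11, 7
The 3 values of 21 occupy positions 2–4 → each gets rank 2.
The 2 values of 20 occupy positions 5–6 → each gets rank 5.
The 2 values of 11 occupy positions 7–8 → each gets rank 7.
Ranks ≤ 5: {1, 2, 2, 2, 5, 5} → 6 values.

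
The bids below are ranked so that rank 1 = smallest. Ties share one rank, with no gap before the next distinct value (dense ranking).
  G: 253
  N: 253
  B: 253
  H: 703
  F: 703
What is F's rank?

Sorted (ascending): 253, 253, 253, 703, 703
The 3 values of 253 share dense rank 1.
The 2 values of 703 share dense rank 2.
F has value 703 → rank 2.

2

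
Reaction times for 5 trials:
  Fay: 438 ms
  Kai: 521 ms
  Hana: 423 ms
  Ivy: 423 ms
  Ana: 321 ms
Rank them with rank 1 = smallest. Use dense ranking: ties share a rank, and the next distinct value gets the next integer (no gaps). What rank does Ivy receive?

2

Sorted (ascending): 321, 423, 423, 438, 521
The 2 values of 423 share dense rank 2.
Remaining distinct values take the next consecutive integers.
Ivy has value 423 ms → rank 2.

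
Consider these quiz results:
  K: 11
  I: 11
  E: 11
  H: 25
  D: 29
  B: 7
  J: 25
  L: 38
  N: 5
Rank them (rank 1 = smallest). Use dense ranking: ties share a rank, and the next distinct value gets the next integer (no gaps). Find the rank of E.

Sorted (ascending): 5, 7, 11, 11, 11, 25, 25, 29, 38
The 3 values of 11 share dense rank 3.
The 2 values of 25 share dense rank 4.
Remaining distinct values take the next consecutive integers.
E has value 11 → rank 3.

3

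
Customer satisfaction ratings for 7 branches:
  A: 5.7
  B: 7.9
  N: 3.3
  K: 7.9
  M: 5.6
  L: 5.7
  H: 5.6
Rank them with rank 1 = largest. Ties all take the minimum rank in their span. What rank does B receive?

Sorted (descending): 7.9, 7.9, 5.7, 5.7, 5.6, 5.6, 3.3
The 2 values of 7.9 occupy positions 1–2 → each gets rank 1.
The 2 values of 5.7 occupy positions 3–4 → each gets rank 3.
The 2 values of 5.6 occupy positions 5–6 → each gets rank 5.
B has value 7.9 → rank 1.

1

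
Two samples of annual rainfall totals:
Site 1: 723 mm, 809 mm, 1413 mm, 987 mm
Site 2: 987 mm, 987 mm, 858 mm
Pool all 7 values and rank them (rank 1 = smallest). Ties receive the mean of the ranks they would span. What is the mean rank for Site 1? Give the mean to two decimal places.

3.75

Sorted (ascending): 723, 809, 858, 987, 987, 987, 1413
The 3 values of 987 occupy positions 4–6 → average rank 5.
Site 1 values → pooled ranks: 723→1, 809→2, 1413→7, 987→5
Mean rank = (1 + 2 + 7 + 5) / 4 = 3.75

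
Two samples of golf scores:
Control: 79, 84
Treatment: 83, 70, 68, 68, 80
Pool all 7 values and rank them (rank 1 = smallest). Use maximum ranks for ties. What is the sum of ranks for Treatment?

18

Sorted (ascending): 68, 68, 70, 79, 80, 83, 84
The 2 values of 68 occupy positions 1–2 → each gets rank 2.
Treatment values → pooled ranks: 83→6, 70→3, 68→2, 68→2, 80→5
Rank sum = 6 + 3 + 2 + 2 + 5 = 18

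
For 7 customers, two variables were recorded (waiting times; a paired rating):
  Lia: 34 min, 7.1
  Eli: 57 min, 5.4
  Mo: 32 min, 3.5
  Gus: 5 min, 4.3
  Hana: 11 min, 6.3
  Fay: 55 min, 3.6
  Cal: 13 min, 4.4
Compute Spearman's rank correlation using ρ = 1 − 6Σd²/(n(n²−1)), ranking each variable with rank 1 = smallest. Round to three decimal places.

Ranks of variable 1: 5, 7, 4, 1, 2, 6, 3
Ranks of variable 2: 7, 5, 1, 3, 6, 2, 4
d = r₁ − r₂: -2, 2, 3, -2, -4, 4, -1
d²: 4, 4, 9, 4, 16, 16, 1; Σd² = 54
ρ = 1 − 6·54/(7·48) = 1 − 324/336 = 0.036

0.036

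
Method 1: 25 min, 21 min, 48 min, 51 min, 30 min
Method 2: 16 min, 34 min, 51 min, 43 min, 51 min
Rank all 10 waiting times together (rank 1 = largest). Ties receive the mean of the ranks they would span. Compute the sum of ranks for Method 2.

25

Sorted (descending): 51, 51, 51, 48, 43, 34, 30, 25, 21, 16
The 3 values of 51 occupy positions 1–3 → average rank 2.
Method 2 values → pooled ranks: 16→10, 34→6, 51→2, 43→5, 51→2
Rank sum = 10 + 6 + 2 + 5 + 2 = 25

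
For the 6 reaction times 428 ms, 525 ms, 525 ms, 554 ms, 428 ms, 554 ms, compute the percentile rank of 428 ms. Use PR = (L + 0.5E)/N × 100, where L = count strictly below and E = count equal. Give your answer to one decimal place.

N = 6.
Strictly below 428: 0. Equal to 428: 2.
PR = (0 + 0.5·2)/6 × 100 = 16.7

16.7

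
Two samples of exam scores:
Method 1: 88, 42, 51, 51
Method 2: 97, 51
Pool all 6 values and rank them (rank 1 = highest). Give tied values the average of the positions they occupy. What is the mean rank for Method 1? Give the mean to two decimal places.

4.00

Sorted (descending): 97, 88, 51, 51, 51, 42
The 3 values of 51 occupy positions 3–5 → average rank 4.
Method 1 values → pooled ranks: 88→2, 42→6, 51→4, 51→4
Mean rank = (2 + 6 + 4 + 4) / 4 = 4.00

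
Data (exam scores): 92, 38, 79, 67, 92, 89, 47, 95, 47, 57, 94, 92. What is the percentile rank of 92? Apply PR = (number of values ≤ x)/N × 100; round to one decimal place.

83.3

N = 12.
Strictly below 92: 7. Equal to 92: 3.
PR = 10/12 × 100 = 83.3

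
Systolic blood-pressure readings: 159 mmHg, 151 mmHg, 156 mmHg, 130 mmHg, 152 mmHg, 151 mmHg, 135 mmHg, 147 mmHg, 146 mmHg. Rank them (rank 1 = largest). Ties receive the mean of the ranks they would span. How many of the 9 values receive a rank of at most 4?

Sorted (descending): 159, 156, 152, 151, 151, 147, 146, 135, 130
The 2 values of 151 occupy positions 4–5 → average rank (4+5)/2 = 4.5.
Ranks ≤ 4: {1, 2, 3} → 3 values.

3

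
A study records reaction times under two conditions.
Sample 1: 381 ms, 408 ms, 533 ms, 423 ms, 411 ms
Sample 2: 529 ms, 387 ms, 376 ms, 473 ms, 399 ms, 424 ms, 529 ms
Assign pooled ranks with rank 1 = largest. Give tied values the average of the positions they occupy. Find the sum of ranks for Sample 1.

Sorted (descending): 533, 529, 529, 473, 424, 423, 411, 408, 399, 387, 381, 376
The 2 values of 529 occupy positions 2–3 → average rank (2+3)/2 = 2.5.
Sample 1 values → pooled ranks: 381→11, 408→8, 533→1, 423→6, 411→7
Rank sum = 11 + 8 + 1 + 6 + 7 = 33

33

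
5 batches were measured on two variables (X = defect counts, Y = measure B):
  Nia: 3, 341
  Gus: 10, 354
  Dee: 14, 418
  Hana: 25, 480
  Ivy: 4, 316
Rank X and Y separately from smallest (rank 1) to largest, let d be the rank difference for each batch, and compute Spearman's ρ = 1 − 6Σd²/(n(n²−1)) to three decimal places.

Ranks of variable 1: 1, 3, 4, 5, 2
Ranks of variable 2: 2, 3, 4, 5, 1
d = r₁ − r₂: -1, 0, 0, 0, 1
d²: 1, 0, 0, 0, 1; Σd² = 2
ρ = 1 − 6·2/(5·24) = 1 − 12/120 = 0.900

0.900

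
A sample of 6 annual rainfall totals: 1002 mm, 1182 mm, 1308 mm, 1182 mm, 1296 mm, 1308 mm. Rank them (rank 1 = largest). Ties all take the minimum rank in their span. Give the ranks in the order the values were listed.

Sorted (descending): 1308, 1308, 1296, 1182, 1182, 1002
The 2 values of 1308 occupy positions 1–2 → each gets rank 1.
The 2 values of 1182 occupy positions 4–5 → each gets rank 4.

6, 4, 1, 4, 3, 1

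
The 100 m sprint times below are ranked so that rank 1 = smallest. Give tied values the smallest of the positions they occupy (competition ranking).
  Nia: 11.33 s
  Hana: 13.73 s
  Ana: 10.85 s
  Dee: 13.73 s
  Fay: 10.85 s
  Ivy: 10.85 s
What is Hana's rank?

Sorted (ascending): 10.85, 10.85, 10.85, 11.33, 13.73, 13.73
The 3 values of 10.85 occupy positions 1–3 → each gets rank 1.
The 2 values of 13.73 occupy positions 5–6 → each gets rank 5.
Hana has value 13.73 s → rank 5.

5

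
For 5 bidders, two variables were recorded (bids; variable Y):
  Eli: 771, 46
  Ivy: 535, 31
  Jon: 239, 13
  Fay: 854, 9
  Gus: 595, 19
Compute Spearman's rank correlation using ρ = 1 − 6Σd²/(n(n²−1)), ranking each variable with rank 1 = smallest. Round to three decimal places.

Ranks of variable 1: 4, 2, 1, 5, 3
Ranks of variable 2: 5, 4, 2, 1, 3
d = r₁ − r₂: -1, -2, -1, 4, 0
d²: 1, 4, 1, 16, 0; Σd² = 22
ρ = 1 − 6·22/(5·24) = 1 − 132/120 = -0.100

-0.100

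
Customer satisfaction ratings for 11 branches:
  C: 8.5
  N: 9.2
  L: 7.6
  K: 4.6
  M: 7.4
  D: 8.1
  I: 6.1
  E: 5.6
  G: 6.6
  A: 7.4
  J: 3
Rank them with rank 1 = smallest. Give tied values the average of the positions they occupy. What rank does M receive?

Sorted (ascending): 3, 4.6, 5.6, 6.1, 6.6, 7.4, 7.4, 7.6, 8.1, 8.5, 9.2
The 2 values of 7.4 occupy positions 6–7 → average rank (6+7)/2 = 6.5.
M has value 7.4 → rank 6.5.

6.5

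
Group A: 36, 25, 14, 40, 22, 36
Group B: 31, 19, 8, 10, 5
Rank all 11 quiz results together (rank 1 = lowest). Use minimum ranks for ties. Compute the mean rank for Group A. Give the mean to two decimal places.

7.67

Sorted (ascending): 5, 8, 10, 14, 19, 22, 25, 31, 36, 36, 40
The 2 values of 36 occupy positions 9–10 → each gets rank 9.
Group A values → pooled ranks: 36→9, 25→7, 14→4, 40→11, 22→6, 36→9
Mean rank = (9 + 7 + 4 + 11 + 6 + 9) / 6 = 7.67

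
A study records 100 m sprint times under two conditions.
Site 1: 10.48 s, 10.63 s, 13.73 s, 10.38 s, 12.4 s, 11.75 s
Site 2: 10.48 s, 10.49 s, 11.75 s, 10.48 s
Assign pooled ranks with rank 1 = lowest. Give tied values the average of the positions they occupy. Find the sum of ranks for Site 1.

Sorted (ascending): 10.38, 10.48, 10.48, 10.48, 10.49, 10.63, 11.75, 11.75, 12.4, 13.73
The 3 values of 10.48 occupy positions 2–4 → average rank 3.
The 2 values of 11.75 occupy positions 7–8 → average rank (7+8)/2 = 7.5.
Site 1 values → pooled ranks: 10.48→3, 10.63→6, 13.73→10, 10.38→1, 12.4→9, 11.75→7.5
Rank sum = 3 + 6 + 10 + 1 + 9 + 7.5 = 36.5

36.5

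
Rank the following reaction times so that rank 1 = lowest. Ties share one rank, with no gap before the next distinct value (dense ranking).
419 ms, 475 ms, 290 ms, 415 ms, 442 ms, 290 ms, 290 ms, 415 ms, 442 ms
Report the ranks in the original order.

3, 5, 1, 2, 4, 1, 1, 2, 4

Sorted (ascending): 290, 290, 290, 415, 415, 419, 442, 442, 475
The 3 values of 290 share dense rank 1.
The 2 values of 415 share dense rank 2.
The 2 values of 442 share dense rank 4.
Remaining distinct values take the next consecutive integers.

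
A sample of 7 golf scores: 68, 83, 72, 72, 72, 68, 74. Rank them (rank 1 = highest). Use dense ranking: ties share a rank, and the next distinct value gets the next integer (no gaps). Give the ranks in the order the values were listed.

Sorted (descending): 83, 74, 72, 72, 72, 68, 68
The 3 values of 72 share dense rank 3.
The 2 values of 68 share dense rank 4.
Remaining distinct values take the next consecutive integers.

4, 1, 3, 3, 3, 4, 2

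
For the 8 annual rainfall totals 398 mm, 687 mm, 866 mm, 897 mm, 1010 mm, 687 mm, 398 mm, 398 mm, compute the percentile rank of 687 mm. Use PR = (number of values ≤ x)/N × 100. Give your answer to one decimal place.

62.5

N = 8.
Strictly below 687: 3. Equal to 687: 2.
PR = 5/8 × 100 = 62.5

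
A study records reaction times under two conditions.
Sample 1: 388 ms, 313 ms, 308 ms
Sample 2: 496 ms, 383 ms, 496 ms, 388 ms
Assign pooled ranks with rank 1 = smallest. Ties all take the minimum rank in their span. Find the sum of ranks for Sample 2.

19

Sorted (ascending): 308, 313, 383, 388, 388, 496, 496
The 2 values of 388 occupy positions 4–5 → each gets rank 4.
The 2 values of 496 occupy positions 6–7 → each gets rank 6.
Sample 2 values → pooled ranks: 496→6, 383→3, 496→6, 388→4
Rank sum = 6 + 3 + 6 + 4 = 19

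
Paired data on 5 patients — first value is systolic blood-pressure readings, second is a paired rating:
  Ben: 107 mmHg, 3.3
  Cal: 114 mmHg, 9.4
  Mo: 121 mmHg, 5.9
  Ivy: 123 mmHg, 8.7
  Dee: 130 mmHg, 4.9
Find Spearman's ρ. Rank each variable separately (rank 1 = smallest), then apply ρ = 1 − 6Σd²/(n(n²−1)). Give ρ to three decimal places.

0.100

Ranks of variable 1: 1, 2, 3, 4, 5
Ranks of variable 2: 1, 5, 3, 4, 2
d = r₁ − r₂: 0, -3, 0, 0, 3
d²: 0, 9, 0, 0, 9; Σd² = 18
ρ = 1 − 6·18/(5·24) = 1 − 108/120 = 0.100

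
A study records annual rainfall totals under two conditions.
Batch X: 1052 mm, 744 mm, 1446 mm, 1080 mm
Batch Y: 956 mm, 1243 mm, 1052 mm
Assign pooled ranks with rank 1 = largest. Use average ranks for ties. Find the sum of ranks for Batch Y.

Sorted (descending): 1446, 1243, 1080, 1052, 1052, 956, 744
The 2 values of 1052 occupy positions 4–5 → average rank (4+5)/2 = 4.5.
Batch Y values → pooled ranks: 956→6, 1243→2, 1052→4.5
Rank sum = 6 + 2 + 4.5 = 12.5

12.5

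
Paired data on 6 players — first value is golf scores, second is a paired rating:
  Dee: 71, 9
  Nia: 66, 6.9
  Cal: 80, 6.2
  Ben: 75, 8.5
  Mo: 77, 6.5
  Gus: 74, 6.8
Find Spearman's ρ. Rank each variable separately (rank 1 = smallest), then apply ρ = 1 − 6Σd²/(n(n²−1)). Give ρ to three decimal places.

Ranks of variable 1: 2, 1, 6, 4, 5, 3
Ranks of variable 2: 6, 4, 1, 5, 2, 3
d = r₁ − r₂: -4, -3, 5, -1, 3, 0
d²: 16, 9, 25, 1, 9, 0; Σd² = 60
ρ = 1 − 6·60/(6·35) = 1 − 360/210 = -0.714

-0.714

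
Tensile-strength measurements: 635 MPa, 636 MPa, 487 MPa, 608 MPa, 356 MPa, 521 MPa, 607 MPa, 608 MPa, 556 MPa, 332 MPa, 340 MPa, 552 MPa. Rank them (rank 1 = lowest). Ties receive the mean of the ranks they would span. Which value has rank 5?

Sorted (ascending): 332, 340, 356, 487, 521, 552, 556, 607, 608, 608, 635, 636
The 2 values of 608 occupy positions 9–10 → average rank (9+10)/2 = 9.5.
Rank 5 → value 521.

521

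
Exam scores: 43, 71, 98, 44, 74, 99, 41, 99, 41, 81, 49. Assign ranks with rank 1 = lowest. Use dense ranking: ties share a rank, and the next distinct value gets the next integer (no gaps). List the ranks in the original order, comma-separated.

2, 5, 8, 3, 6, 9, 1, 9, 1, 7, 4

Sorted (ascending): 41, 41, 43, 44, 49, 71, 74, 81, 98, 99, 99
The 2 values of 41 share dense rank 1.
The 2 values of 99 share dense rank 9.
Remaining distinct values take the next consecutive integers.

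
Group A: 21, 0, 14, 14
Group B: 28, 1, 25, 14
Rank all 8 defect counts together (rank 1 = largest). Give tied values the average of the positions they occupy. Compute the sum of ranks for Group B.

Sorted (descending): 28, 25, 21, 14, 14, 14, 1, 0
The 3 values of 14 occupy positions 4–6 → average rank 5.
Group B values → pooled ranks: 28→1, 1→7, 25→2, 14→5
Rank sum = 1 + 7 + 2 + 5 = 15

15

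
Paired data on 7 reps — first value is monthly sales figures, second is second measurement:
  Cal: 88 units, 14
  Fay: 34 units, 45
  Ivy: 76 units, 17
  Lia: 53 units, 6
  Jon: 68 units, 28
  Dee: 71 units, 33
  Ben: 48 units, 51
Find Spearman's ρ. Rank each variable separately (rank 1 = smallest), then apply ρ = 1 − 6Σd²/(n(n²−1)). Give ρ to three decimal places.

Ranks of variable 1: 7, 1, 6, 3, 4, 5, 2
Ranks of variable 2: 2, 6, 3, 1, 4, 5, 7
d = r₁ − r₂: 5, -5, 3, 2, 0, 0, -5
d²: 25, 25, 9, 4, 0, 0, 25; Σd² = 88
ρ = 1 − 6·88/(7·48) = 1 − 528/336 = -0.571

-0.571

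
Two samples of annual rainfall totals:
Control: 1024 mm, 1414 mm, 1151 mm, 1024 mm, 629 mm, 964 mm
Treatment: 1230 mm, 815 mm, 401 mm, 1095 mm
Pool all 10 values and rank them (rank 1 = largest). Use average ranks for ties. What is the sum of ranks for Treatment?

24

Sorted (descending): 1414, 1230, 1151, 1095, 1024, 1024, 964, 815, 629, 401
The 2 values of 1024 occupy positions 5–6 → average rank (5+6)/2 = 5.5.
Treatment values → pooled ranks: 1230→2, 815→8, 401→10, 1095→4
Rank sum = 2 + 8 + 10 + 4 = 24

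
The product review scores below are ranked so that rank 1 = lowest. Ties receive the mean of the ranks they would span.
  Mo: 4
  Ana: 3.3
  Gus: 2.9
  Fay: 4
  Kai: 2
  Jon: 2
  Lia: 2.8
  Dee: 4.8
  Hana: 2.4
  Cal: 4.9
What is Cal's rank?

10

Sorted (ascending): 2, 2, 2.4, 2.8, 2.9, 3.3, 4, 4, 4.8, 4.9
The 2 values of 2 occupy positions 1–2 → average rank (1+2)/2 = 1.5.
The 2 values of 4 occupy positions 7–8 → average rank (7+8)/2 = 7.5.
Cal has value 4.9 → rank 10.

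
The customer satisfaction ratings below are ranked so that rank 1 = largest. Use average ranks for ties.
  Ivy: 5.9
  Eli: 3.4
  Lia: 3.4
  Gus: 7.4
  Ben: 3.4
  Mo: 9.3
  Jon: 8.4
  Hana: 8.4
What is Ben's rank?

7

Sorted (descending): 9.3, 8.4, 8.4, 7.4, 5.9, 3.4, 3.4, 3.4
The 2 values of 8.4 occupy positions 2–3 → average rank (2+3)/2 = 2.5.
The 3 values of 3.4 occupy positions 6–8 → average rank 7.
Ben has value 3.4 → rank 7.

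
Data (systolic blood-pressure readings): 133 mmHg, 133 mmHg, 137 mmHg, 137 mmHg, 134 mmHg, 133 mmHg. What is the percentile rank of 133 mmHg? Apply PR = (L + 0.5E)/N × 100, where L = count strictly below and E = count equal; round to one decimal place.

25.0

N = 6.
Strictly below 133: 0. Equal to 133: 3.
PR = (0 + 0.5·3)/6 × 100 = 25.0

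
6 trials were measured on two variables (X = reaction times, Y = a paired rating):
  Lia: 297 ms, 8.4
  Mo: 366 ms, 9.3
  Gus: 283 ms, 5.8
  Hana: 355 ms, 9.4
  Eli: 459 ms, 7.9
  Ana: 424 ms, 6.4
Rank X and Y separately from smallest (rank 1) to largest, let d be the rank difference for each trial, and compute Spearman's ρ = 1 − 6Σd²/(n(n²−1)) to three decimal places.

0.086

Ranks of variable 1: 2, 4, 1, 3, 6, 5
Ranks of variable 2: 4, 5, 1, 6, 3, 2
d = r₁ − r₂: -2, -1, 0, -3, 3, 3
d²: 4, 1, 0, 9, 9, 9; Σd² = 32
ρ = 1 − 6·32/(6·35) = 1 − 192/210 = 0.086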